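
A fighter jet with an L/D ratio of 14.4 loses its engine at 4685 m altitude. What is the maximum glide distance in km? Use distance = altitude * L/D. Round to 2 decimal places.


Step 1: Glide distance = altitude * L/D = 4685 * 14.4 = 67464.0 m
Step 2: Convert to km: 67464.0 / 1000 = 67.46 km

67.46


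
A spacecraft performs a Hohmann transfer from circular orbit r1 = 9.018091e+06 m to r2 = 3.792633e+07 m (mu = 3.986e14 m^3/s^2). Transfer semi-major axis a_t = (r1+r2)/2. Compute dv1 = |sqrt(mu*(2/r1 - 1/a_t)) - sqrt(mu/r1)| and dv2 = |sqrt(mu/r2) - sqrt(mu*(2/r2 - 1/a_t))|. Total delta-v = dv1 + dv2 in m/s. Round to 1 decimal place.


Step 1: Transfer semi-major axis a_t = (9.018091e+06 + 3.792633e+07) / 2 = 2.347221e+07 m
Step 2: v1 (circular at r1) = sqrt(mu/r1) = 6648.31 m/s
Step 3: v_t1 = sqrt(mu*(2/r1 - 1/a_t)) = 8450.93 m/s
Step 4: dv1 = |8450.93 - 6648.31| = 1802.62 m/s
Step 5: v2 (circular at r2) = 3241.89 m/s, v_t2 = 2009.46 m/s
Step 6: dv2 = |3241.89 - 2009.46| = 1232.43 m/s
Step 7: Total delta-v = 1802.62 + 1232.43 = 3035.1 m/s

3035.1


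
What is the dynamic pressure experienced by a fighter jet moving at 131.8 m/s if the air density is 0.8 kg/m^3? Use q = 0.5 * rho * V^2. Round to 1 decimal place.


Step 1: V^2 = 131.8^2 = 17371.24
Step 2: q = 0.5 * 0.8 * 17371.24
Step 3: q = 6948.5 Pa

6948.5


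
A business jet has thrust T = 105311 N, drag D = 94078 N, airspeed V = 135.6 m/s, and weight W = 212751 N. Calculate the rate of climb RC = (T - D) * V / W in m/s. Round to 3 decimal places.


Step 1: Excess thrust = T - D = 105311 - 94078 = 11233 N
Step 2: Excess power = 11233 * 135.6 = 1523194.8 W
Step 3: RC = 1523194.8 / 212751 = 7.160 m/s

7.160


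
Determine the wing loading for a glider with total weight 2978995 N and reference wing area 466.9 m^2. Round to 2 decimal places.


Step 1: Wing loading = W / S = 2978995 / 466.9
Step 2: Wing loading = 6380.37 N/m^2

6380.37


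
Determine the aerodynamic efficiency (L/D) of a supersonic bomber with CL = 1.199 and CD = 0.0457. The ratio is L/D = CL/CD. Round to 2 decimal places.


Step 1: L/D = CL / CD = 1.199 / 0.0457
Step 2: L/D = 26.24

26.24


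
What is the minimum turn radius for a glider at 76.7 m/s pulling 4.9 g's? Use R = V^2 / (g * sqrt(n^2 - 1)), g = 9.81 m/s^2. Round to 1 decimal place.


Step 1: V^2 = 76.7^2 = 5882.89
Step 2: n^2 - 1 = 4.9^2 - 1 = 23.01
Step 3: sqrt(23.01) = 4.796874
Step 4: R = 5882.89 / (9.81 * 4.796874) = 125.0 m

125.0


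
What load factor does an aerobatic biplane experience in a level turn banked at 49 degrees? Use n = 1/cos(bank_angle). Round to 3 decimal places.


Step 1: Convert 49 degrees to radians = 0.855211
Step 2: cos(49 deg) = 0.656059
Step 3: n = 1 / 0.656059 = 1.524

1.524


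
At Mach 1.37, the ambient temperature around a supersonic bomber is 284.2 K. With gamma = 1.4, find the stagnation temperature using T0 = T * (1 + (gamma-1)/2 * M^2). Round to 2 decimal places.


Step 1: (gamma-1)/2 = 0.2
Step 2: M^2 = 1.8769
Step 3: 1 + 0.2 * 1.8769 = 1.37538
Step 4: T0 = 284.2 * 1.37538 = 390.88 K

390.88


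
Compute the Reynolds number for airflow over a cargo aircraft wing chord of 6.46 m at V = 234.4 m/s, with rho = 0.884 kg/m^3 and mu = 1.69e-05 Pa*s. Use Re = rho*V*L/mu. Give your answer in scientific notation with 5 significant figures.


Step 1: Numerator = rho * V * L = 0.884 * 234.4 * 6.46 = 1338.574016
Step 2: Re = 1338.574016 / 1.69e-05
Step 3: Re = 7.9206e+07

7.9206e+07


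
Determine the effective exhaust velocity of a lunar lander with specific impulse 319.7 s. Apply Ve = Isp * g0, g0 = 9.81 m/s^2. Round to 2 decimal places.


Step 1: Ve = Isp * g0 = 319.7 * 9.81
Step 2: Ve = 3136.26 m/s

3136.26


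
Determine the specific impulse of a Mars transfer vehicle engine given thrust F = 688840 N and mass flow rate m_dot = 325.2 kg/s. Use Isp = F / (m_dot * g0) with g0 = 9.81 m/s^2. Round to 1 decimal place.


Step 1: m_dot * g0 = 325.2 * 9.81 = 3190.21
Step 2: Isp = 688840 / 3190.21 = 215.9 s

215.9


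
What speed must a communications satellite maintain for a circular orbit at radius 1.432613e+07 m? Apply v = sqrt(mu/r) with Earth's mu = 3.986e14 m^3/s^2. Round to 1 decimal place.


Step 1: mu / r = 3.986e14 / 1.432613e+07 = 27823285.144
Step 2: v = sqrt(27823285.144) = 5274.8 m/s

5274.8


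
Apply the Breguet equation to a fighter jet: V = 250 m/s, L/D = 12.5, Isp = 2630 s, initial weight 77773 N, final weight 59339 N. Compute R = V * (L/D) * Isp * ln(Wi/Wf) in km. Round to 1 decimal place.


Step 1: Coefficient = V * (L/D) * Isp = 250 * 12.5 * 2630 = 8218750.0 m
Step 2: Wi/Wf = 77773 / 59339 = 1.310656
Step 3: ln(1.310656) = 0.270528
Step 4: R = 8218750.0 * 0.270528 = 2223398.4 m = 2223.4 km

2223.4


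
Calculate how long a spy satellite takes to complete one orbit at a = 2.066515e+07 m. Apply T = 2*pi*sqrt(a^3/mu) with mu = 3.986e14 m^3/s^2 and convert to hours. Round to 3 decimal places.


Step 1: a^3 / mu = 8.825020e+21 / 3.986e14 = 2.214004e+07
Step 2: sqrt(2.214004e+07) = 4705.3203 s
Step 3: T = 2*pi * 4705.3203 = 29564.4 s
Step 4: T in hours = 29564.4 / 3600 = 8.212 hours

8.212


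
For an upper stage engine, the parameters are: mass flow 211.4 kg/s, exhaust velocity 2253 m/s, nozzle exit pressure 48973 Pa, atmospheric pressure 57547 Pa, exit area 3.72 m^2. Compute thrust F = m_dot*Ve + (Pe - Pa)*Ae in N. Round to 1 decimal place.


Step 1: Momentum thrust = m_dot * Ve = 211.4 * 2253 = 476284.2 N
Step 2: Pressure thrust = (Pe - Pa) * Ae = (48973 - 57547) * 3.72 = -31895.28 N
Step 3: Total thrust F = 476284.2 + -31895.28 = 444388.9 N

444388.9


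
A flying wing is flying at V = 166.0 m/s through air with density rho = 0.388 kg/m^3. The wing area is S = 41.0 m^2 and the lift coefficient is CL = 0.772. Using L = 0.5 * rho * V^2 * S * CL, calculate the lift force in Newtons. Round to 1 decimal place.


Step 1: Calculate dynamic pressure q = 0.5 * 0.388 * 166.0^2 = 0.5 * 0.388 * 27556.0 = 5345.864 Pa
Step 2: Multiply by wing area and lift coefficient: L = 5345.864 * 41.0 * 0.772
Step 3: L = 219180.424 * 0.772 = 169207.3 N

169207.3


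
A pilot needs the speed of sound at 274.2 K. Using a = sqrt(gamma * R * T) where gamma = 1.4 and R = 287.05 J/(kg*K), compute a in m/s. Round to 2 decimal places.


Step 1: gamma * R * T = 1.4 * 287.05 * 274.2 = 110192.754
Step 2: a = sqrt(110192.754) = 331.95 m/s

331.95


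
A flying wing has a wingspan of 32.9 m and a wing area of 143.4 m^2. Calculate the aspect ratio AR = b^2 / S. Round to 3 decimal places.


Step 1: b^2 = 32.9^2 = 1082.41
Step 2: AR = 1082.41 / 143.4 = 7.548

7.548


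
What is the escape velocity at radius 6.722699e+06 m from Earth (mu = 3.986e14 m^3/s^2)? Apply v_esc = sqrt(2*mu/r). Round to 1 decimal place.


Step 1: 2*mu/r = 2 * 3.986e14 / 6.722699e+06 = 118583324.9414
Step 2: v_esc = sqrt(118583324.9414) = 10889.6 m/s

10889.6


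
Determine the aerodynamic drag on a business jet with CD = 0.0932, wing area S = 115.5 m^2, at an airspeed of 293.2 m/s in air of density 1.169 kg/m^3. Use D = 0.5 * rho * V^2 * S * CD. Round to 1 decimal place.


Step 1: Dynamic pressure q = 0.5 * 1.169 * 293.2^2 = 50247.2673 Pa
Step 2: Drag D = q * S * CD = 50247.2673 * 115.5 * 0.0932
Step 3: D = 540891.7 N

540891.7


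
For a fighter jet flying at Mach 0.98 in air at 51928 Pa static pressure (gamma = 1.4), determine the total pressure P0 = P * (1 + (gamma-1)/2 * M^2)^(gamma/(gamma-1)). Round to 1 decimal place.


Step 1: (gamma-1)/2 * M^2 = 0.2 * 0.9604 = 0.19208
Step 2: 1 + 0.19208 = 1.19208
Step 3: Exponent gamma/(gamma-1) = 3.5
Step 4: P0 = 51928 * 1.19208^3.5 = 96044.1 Pa

96044.1


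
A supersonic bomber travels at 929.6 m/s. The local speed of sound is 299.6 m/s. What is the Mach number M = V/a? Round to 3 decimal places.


Step 1: M = V / a = 929.6 / 299.6
Step 2: M = 3.103

3.103


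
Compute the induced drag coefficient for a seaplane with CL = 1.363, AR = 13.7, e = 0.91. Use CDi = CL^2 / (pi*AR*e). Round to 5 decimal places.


Step 1: CL^2 = 1.363^2 = 1.857769
Step 2: pi * AR * e = 3.14159 * 13.7 * 0.91 = 39.166236
Step 3: CDi = 1.857769 / 39.166236 = 0.04743

0.04743


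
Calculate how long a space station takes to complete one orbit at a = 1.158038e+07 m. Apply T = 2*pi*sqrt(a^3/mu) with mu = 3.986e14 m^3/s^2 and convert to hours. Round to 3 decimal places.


Step 1: a^3 / mu = 1.552989e+21 / 3.986e14 = 3.896109e+06
Step 2: sqrt(3.896109e+06) = 1973.8565 s
Step 3: T = 2*pi * 1973.8565 = 12402.11 s
Step 4: T in hours = 12402.11 / 3600 = 3.445 hours

3.445


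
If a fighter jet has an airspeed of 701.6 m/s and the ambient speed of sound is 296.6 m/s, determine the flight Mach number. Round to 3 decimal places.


Step 1: M = V / a = 701.6 / 296.6
Step 2: M = 2.365

2.365


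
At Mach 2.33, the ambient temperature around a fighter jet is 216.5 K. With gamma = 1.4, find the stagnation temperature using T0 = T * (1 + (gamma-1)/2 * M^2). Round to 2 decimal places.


Step 1: (gamma-1)/2 = 0.2
Step 2: M^2 = 5.4289
Step 3: 1 + 0.2 * 5.4289 = 2.08578
Step 4: T0 = 216.5 * 2.08578 = 451.57 K

451.57


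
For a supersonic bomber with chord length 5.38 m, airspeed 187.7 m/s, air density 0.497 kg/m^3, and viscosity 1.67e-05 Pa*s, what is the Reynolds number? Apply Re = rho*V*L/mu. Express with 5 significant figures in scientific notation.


Step 1: Numerator = rho * V * L = 0.497 * 187.7 * 5.38 = 501.883522
Step 2: Re = 501.883522 / 1.67e-05
Step 3: Re = 3.0053e+07

3.0053e+07


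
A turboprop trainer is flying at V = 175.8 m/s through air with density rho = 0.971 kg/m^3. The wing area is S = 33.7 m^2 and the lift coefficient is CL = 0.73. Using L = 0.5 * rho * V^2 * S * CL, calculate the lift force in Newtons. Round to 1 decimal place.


Step 1: Calculate dynamic pressure q = 0.5 * 0.971 * 175.8^2 = 0.5 * 0.971 * 30905.64 = 15004.6882 Pa
Step 2: Multiply by wing area and lift coefficient: L = 15004.6882 * 33.7 * 0.73
Step 3: L = 505657.993 * 0.73 = 369130.3 N

369130.3


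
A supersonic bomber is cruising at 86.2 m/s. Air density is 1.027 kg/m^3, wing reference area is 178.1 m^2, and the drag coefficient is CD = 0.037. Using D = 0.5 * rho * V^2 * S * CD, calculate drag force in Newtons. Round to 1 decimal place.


Step 1: Dynamic pressure q = 0.5 * 1.027 * 86.2^2 = 3815.5309 Pa
Step 2: Drag D = q * S * CD = 3815.5309 * 178.1 * 0.037
Step 3: D = 25143.2 N

25143.2


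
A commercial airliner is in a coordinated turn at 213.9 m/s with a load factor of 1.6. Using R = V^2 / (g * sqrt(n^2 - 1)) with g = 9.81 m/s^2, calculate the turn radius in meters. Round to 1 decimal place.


Step 1: V^2 = 213.9^2 = 45753.21
Step 2: n^2 - 1 = 1.6^2 - 1 = 1.56
Step 3: sqrt(1.56) = 1.249
Step 4: R = 45753.21 / (9.81 * 1.249) = 3734.1 m

3734.1


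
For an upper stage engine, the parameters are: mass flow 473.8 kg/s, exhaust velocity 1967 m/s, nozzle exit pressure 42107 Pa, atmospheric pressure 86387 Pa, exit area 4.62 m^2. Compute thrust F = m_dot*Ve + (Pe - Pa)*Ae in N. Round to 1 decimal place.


Step 1: Momentum thrust = m_dot * Ve = 473.8 * 1967 = 931964.6 N
Step 2: Pressure thrust = (Pe - Pa) * Ae = (42107 - 86387) * 4.62 = -204573.60 N
Step 3: Total thrust F = 931964.6 + -204573.60 = 727391.0 N

727391.0


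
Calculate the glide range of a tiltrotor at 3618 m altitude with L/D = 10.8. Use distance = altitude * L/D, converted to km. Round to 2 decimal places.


Step 1: Glide distance = altitude * L/D = 3618 * 10.8 = 39074.4 m
Step 2: Convert to km: 39074.4 / 1000 = 39.07 km

39.07


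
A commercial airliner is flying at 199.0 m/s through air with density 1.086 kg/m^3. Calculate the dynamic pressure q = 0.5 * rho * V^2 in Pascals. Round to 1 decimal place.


Step 1: V^2 = 199.0^2 = 39601.0
Step 2: q = 0.5 * 1.086 * 39601.0
Step 3: q = 21503.3 Pa

21503.3


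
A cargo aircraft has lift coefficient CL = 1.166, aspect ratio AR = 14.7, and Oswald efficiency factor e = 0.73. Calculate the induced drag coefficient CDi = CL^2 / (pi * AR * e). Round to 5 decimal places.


Step 1: CL^2 = 1.166^2 = 1.359556
Step 2: pi * AR * e = 3.14159 * 14.7 * 0.73 = 33.712431
Step 3: CDi = 1.359556 / 33.712431 = 0.04033

0.04033


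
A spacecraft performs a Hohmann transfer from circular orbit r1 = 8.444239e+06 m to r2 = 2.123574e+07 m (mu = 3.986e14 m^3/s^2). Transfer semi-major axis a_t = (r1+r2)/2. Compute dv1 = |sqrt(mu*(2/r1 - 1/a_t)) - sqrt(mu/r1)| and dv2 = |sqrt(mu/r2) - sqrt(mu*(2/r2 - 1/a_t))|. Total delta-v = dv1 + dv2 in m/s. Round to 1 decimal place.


Step 1: Transfer semi-major axis a_t = (8.444239e+06 + 2.123574e+07) / 2 = 1.483999e+07 m
Step 2: v1 (circular at r1) = sqrt(mu/r1) = 6870.5 m/s
Step 3: v_t1 = sqrt(mu*(2/r1 - 1/a_t)) = 8218.74 m/s
Step 4: dv1 = |8218.74 - 6870.5| = 1348.24 m/s
Step 5: v2 (circular at r2) = 4332.46 m/s, v_t2 = 3268.12 m/s
Step 6: dv2 = |4332.46 - 3268.12| = 1064.34 m/s
Step 7: Total delta-v = 1348.24 + 1064.34 = 2412.6 m/s

2412.6


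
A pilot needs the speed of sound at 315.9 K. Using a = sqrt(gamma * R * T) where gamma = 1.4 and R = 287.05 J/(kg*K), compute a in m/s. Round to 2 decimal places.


Step 1: gamma * R * T = 1.4 * 287.05 * 315.9 = 126950.733
Step 2: a = sqrt(126950.733) = 356.30 m/s

356.30


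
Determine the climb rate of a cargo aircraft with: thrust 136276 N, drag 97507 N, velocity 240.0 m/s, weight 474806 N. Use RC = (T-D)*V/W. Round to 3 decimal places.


Step 1: Excess thrust = T - D = 136276 - 97507 = 38769 N
Step 2: Excess power = 38769 * 240.0 = 9304560.0 W
Step 3: RC = 9304560.0 / 474806 = 19.597 m/s

19.597


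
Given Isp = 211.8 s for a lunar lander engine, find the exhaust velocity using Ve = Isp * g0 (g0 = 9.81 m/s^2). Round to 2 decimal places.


Step 1: Ve = Isp * g0 = 211.8 * 9.81
Step 2: Ve = 2077.76 m/s

2077.76


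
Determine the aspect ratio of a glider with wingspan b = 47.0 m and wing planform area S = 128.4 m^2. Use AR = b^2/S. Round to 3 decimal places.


Step 1: b^2 = 47.0^2 = 2209.0
Step 2: AR = 2209.0 / 128.4 = 17.204

17.204


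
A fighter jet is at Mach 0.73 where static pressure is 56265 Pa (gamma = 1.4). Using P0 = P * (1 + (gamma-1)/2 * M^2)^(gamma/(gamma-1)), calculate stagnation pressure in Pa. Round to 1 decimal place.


Step 1: (gamma-1)/2 * M^2 = 0.2 * 0.5329 = 0.10658
Step 2: 1 + 0.10658 = 1.10658
Step 3: Exponent gamma/(gamma-1) = 3.5
Step 4: P0 = 56265 * 1.10658^3.5 = 80200.7 Pa

80200.7


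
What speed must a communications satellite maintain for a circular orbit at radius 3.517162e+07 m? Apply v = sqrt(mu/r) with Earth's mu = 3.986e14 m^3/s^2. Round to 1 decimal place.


Step 1: mu / r = 3.986e14 / 3.517162e+07 = 11333000.8683
Step 2: v = sqrt(11333000.8683) = 3366.5 m/s

3366.5


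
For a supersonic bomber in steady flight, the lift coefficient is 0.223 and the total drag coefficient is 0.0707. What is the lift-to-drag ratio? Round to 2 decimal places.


Step 1: L/D = CL / CD = 0.223 / 0.0707
Step 2: L/D = 3.15

3.15


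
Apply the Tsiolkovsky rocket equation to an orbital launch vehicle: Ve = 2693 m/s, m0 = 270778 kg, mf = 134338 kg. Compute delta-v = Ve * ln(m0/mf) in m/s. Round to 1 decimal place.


Step 1: Mass ratio m0/mf = 270778 / 134338 = 2.015647
Step 2: ln(2.015647) = 0.70094
Step 3: delta-v = 2693 * 0.70094 = 1887.6 m/s

1887.6


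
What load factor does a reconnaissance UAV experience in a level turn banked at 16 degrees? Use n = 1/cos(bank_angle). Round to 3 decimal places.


Step 1: Convert 16 degrees to radians = 0.279253
Step 2: cos(16 deg) = 0.961262
Step 3: n = 1 / 0.961262 = 1.040

1.040


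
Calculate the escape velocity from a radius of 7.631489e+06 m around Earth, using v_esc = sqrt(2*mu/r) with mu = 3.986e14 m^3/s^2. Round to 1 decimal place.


Step 1: 2*mu/r = 2 * 3.986e14 / 7.631489e+06 = 104461920.865
Step 2: v_esc = sqrt(104461920.865) = 10220.7 m/s

10220.7


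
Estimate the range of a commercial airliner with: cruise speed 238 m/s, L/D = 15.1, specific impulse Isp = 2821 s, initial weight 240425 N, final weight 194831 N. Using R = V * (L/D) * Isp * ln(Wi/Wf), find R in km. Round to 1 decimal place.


Step 1: Coefficient = V * (L/D) * Isp = 238 * 15.1 * 2821 = 10138109.8 m
Step 2: Wi/Wf = 240425 / 194831 = 1.234018
Step 3: ln(1.234018) = 0.210276
Step 4: R = 10138109.8 * 0.210276 = 2131797.9 m = 2131.8 km

2131.8


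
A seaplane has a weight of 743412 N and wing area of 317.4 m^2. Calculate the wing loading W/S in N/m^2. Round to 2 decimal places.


Step 1: Wing loading = W / S = 743412 / 317.4
Step 2: Wing loading = 2342.19 N/m^2

2342.19


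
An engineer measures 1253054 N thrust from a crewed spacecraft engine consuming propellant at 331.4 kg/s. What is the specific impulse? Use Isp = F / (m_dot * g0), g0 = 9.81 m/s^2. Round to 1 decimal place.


Step 1: m_dot * g0 = 331.4 * 9.81 = 3251.03
Step 2: Isp = 1253054 / 3251.03 = 385.4 s

385.4


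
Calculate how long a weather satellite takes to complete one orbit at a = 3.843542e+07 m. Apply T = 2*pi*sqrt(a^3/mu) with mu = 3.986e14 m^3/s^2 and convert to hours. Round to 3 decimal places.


Step 1: a^3 / mu = 5.677994e+22 / 3.986e14 = 1.424484e+08
Step 2: sqrt(1.424484e+08) = 11935.1752 s
Step 3: T = 2*pi * 11935.1752 = 74990.92 s
Step 4: T in hours = 74990.92 / 3600 = 20.831 hours

20.831


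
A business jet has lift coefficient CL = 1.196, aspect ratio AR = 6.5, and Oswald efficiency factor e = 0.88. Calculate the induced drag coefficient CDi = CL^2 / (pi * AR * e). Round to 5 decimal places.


Step 1: CL^2 = 1.196^2 = 1.430416
Step 2: pi * AR * e = 3.14159 * 6.5 * 0.88 = 17.96991
Step 3: CDi = 1.430416 / 17.96991 = 0.07960

0.07960


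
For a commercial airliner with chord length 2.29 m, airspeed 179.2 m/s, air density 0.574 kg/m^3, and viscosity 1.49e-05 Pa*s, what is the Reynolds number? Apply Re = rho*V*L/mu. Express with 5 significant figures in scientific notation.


Step 1: Numerator = rho * V * L = 0.574 * 179.2 * 2.29 = 235.551232
Step 2: Re = 235.551232 / 1.49e-05
Step 3: Re = 1.5809e+07

1.5809e+07


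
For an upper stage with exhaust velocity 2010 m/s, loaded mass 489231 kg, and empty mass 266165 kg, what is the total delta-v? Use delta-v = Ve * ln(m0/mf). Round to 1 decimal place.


Step 1: Mass ratio m0/mf = 489231 / 266165 = 1.838074
Step 2: ln(1.838074) = 0.608718
Step 3: delta-v = 2010 * 0.608718 = 1223.5 m/s

1223.5


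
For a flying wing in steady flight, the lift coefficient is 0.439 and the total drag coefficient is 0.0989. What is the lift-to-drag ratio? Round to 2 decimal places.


Step 1: L/D = CL / CD = 0.439 / 0.0989
Step 2: L/D = 4.44

4.44


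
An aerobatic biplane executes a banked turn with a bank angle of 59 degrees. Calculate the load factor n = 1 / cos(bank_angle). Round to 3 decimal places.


Step 1: Convert 59 degrees to radians = 1.029744
Step 2: cos(59 deg) = 0.515038
Step 3: n = 1 / 0.515038 = 1.942

1.942


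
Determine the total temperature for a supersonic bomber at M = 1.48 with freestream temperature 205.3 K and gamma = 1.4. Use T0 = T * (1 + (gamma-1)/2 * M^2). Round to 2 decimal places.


Step 1: (gamma-1)/2 = 0.2
Step 2: M^2 = 2.1904
Step 3: 1 + 0.2 * 2.1904 = 1.43808
Step 4: T0 = 205.3 * 1.43808 = 295.24 K

295.24


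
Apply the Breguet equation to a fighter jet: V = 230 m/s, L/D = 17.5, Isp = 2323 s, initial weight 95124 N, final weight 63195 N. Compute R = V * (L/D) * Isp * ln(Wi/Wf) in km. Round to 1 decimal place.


Step 1: Coefficient = V * (L/D) * Isp = 230 * 17.5 * 2323 = 9350075.0 m
Step 2: Wi/Wf = 95124 / 63195 = 1.505246
Step 3: ln(1.505246) = 0.408956
Step 4: R = 9350075.0 * 0.408956 = 3823770.4 m = 3823.8 km

3823.8


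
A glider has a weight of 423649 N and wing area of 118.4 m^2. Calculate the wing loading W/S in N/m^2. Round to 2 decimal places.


Step 1: Wing loading = W / S = 423649 / 118.4
Step 2: Wing loading = 3578.12 N/m^2

3578.12


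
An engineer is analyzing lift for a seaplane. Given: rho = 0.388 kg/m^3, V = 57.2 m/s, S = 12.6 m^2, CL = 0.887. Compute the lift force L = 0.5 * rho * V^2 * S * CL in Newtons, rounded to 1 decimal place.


Step 1: Calculate dynamic pressure q = 0.5 * 0.388 * 57.2^2 = 0.5 * 0.388 * 3271.84 = 634.737 Pa
Step 2: Multiply by wing area and lift coefficient: L = 634.737 * 12.6 * 0.887
Step 3: L = 7997.6857 * 0.887 = 7093.9 N

7093.9


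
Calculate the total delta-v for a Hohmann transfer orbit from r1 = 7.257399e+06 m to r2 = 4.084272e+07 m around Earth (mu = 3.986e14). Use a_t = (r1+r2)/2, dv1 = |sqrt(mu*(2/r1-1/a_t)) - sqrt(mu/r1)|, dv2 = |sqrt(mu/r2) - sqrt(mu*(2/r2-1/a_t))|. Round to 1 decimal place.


Step 1: Transfer semi-major axis a_t = (7.257399e+06 + 4.084272e+07) / 2 = 2.405006e+07 m
Step 2: v1 (circular at r1) = sqrt(mu/r1) = 7411.02 m/s
Step 3: v_t1 = sqrt(mu*(2/r1 - 1/a_t)) = 9657.78 m/s
Step 4: dv1 = |9657.78 - 7411.02| = 2246.76 m/s
Step 5: v2 (circular at r2) = 3124.0 m/s, v_t2 = 1716.1 m/s
Step 6: dv2 = |3124.0 - 1716.1| = 1407.9 m/s
Step 7: Total delta-v = 2246.76 + 1407.9 = 3654.7 m/s

3654.7


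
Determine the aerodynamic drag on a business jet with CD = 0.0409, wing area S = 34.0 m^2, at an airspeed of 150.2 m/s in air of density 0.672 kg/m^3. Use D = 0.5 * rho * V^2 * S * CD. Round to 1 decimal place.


Step 1: Dynamic pressure q = 0.5 * 0.672 * 150.2^2 = 7580.1734 Pa
Step 2: Drag D = q * S * CD = 7580.1734 * 34.0 * 0.0409
Step 3: D = 10541.0 N

10541.0


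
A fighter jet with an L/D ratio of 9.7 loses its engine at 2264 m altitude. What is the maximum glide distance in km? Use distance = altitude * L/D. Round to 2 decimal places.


Step 1: Glide distance = altitude * L/D = 2264 * 9.7 = 21960.8 m
Step 2: Convert to km: 21960.8 / 1000 = 21.96 km

21.96


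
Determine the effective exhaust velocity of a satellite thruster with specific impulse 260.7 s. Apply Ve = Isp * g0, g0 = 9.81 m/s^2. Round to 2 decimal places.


Step 1: Ve = Isp * g0 = 260.7 * 9.81
Step 2: Ve = 2557.47 m/s

2557.47


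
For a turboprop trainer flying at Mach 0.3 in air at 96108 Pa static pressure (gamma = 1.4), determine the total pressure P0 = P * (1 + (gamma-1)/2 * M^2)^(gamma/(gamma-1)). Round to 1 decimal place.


Step 1: (gamma-1)/2 * M^2 = 0.2 * 0.09 = 0.018
Step 2: 1 + 0.018 = 1.018
Step 3: Exponent gamma/(gamma-1) = 3.5
Step 4: P0 = 96108 * 1.018^3.5 = 102300.3 Pa

102300.3


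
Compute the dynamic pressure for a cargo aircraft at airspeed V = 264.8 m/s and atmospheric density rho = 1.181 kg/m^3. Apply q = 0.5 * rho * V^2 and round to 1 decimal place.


Step 1: V^2 = 264.8^2 = 70119.04
Step 2: q = 0.5 * 1.181 * 70119.04
Step 3: q = 41405.3 Pa

41405.3


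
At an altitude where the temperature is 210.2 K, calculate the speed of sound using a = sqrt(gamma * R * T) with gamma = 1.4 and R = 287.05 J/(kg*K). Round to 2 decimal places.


Step 1: gamma * R * T = 1.4 * 287.05 * 210.2 = 84473.074
Step 2: a = sqrt(84473.074) = 290.64 m/s

290.64


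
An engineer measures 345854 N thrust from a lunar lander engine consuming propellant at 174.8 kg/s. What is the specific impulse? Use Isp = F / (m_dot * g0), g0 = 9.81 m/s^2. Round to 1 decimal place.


Step 1: m_dot * g0 = 174.8 * 9.81 = 1714.79
Step 2: Isp = 345854 / 1714.79 = 201.7 s

201.7


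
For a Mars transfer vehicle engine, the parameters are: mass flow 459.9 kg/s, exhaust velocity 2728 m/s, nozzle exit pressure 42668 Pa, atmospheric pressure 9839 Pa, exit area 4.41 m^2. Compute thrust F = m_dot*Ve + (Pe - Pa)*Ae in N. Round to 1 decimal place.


Step 1: Momentum thrust = m_dot * Ve = 459.9 * 2728 = 1254607.2 N
Step 2: Pressure thrust = (Pe - Pa) * Ae = (42668 - 9839) * 4.41 = 144775.89 N
Step 3: Total thrust F = 1254607.2 + 144775.89 = 1399383.1 N

1399383.1


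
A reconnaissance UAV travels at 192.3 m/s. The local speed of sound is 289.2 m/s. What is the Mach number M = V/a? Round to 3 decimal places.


Step 1: M = V / a = 192.3 / 289.2
Step 2: M = 0.665

0.665


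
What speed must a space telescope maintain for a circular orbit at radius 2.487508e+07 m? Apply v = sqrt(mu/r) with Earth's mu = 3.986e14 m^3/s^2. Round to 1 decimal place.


Step 1: mu / r = 3.986e14 / 2.487508e+07 = 16024069.0683
Step 2: v = sqrt(16024069.0683) = 4003.0 m/s

4003.0


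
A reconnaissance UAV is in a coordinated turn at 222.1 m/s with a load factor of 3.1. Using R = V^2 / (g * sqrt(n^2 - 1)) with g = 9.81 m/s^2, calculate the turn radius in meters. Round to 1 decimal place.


Step 1: V^2 = 222.1^2 = 49328.41
Step 2: n^2 - 1 = 3.1^2 - 1 = 8.61
Step 3: sqrt(8.61) = 2.93428
Step 4: R = 49328.41 / (9.81 * 2.93428) = 1713.7 m

1713.7


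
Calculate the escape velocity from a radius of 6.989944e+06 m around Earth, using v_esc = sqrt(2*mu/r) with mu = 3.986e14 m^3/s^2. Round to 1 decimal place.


Step 1: 2*mu/r = 2 * 3.986e14 / 6.989944e+06 = 114049554.6173
Step 2: v_esc = sqrt(114049554.6173) = 10679.4 m/s

10679.4


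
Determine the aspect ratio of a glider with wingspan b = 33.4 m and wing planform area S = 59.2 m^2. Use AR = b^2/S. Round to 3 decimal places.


Step 1: b^2 = 33.4^2 = 1115.56
Step 2: AR = 1115.56 / 59.2 = 18.844

18.844


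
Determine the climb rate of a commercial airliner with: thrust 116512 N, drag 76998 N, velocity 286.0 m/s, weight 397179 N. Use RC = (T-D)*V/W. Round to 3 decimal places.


Step 1: Excess thrust = T - D = 116512 - 76998 = 39514 N
Step 2: Excess power = 39514 * 286.0 = 11301004.0 W
Step 3: RC = 11301004.0 / 397179 = 28.453 m/s

28.453


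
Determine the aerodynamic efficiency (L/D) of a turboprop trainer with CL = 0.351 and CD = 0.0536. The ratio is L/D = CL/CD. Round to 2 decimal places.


Step 1: L/D = CL / CD = 0.351 / 0.0536
Step 2: L/D = 6.55

6.55


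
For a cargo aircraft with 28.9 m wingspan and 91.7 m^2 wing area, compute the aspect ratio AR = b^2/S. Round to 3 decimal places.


Step 1: b^2 = 28.9^2 = 835.21
Step 2: AR = 835.21 / 91.7 = 9.108

9.108


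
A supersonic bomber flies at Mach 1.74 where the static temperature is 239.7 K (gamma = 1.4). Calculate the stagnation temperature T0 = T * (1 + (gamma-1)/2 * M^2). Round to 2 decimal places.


Step 1: (gamma-1)/2 = 0.2
Step 2: M^2 = 3.0276
Step 3: 1 + 0.2 * 3.0276 = 1.60552
Step 4: T0 = 239.7 * 1.60552 = 384.84 K

384.84


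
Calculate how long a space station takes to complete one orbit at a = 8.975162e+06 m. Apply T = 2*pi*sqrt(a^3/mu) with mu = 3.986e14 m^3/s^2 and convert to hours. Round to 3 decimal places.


Step 1: a^3 / mu = 7.229810e+20 / 3.986e14 = 1.813801e+06
Step 2: sqrt(1.813801e+06) = 1346.7742 s
Step 3: T = 2*pi * 1346.7742 = 8462.03 s
Step 4: T in hours = 8462.03 / 3600 = 2.351 hours

2.351


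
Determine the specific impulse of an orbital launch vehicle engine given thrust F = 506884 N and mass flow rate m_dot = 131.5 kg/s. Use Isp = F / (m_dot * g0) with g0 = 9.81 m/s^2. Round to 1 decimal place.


Step 1: m_dot * g0 = 131.5 * 9.81 = 1290.02
Step 2: Isp = 506884 / 1290.02 = 392.9 s

392.9


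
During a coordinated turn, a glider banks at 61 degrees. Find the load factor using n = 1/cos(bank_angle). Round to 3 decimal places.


Step 1: Convert 61 degrees to radians = 1.064651
Step 2: cos(61 deg) = 0.48481
Step 3: n = 1 / 0.48481 = 2.063

2.063


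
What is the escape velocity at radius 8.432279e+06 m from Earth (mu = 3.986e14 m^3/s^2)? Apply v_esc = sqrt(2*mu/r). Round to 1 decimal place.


Step 1: 2*mu/r = 2 * 3.986e14 / 8.432279e+06 = 94541463.8202
Step 2: v_esc = sqrt(94541463.8202) = 9723.2 m/s

9723.2


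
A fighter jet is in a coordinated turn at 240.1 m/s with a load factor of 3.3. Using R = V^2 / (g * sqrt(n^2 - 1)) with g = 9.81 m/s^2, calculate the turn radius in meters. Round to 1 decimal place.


Step 1: V^2 = 240.1^2 = 57648.01
Step 2: n^2 - 1 = 3.3^2 - 1 = 9.89
Step 3: sqrt(9.89) = 3.144837
Step 4: R = 57648.01 / (9.81 * 3.144837) = 1868.6 m

1868.6


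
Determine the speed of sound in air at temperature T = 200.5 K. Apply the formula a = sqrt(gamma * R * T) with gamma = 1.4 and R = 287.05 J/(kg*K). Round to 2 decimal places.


Step 1: gamma * R * T = 1.4 * 287.05 * 200.5 = 80574.935
Step 2: a = sqrt(80574.935) = 283.86 m/s

283.86


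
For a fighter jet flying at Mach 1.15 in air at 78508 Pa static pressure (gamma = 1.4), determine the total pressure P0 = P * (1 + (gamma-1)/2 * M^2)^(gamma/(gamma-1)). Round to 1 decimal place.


Step 1: (gamma-1)/2 * M^2 = 0.2 * 1.3225 = 0.2645
Step 2: 1 + 0.2645 = 1.2645
Step 3: Exponent gamma/(gamma-1) = 3.5
Step 4: P0 = 78508 * 1.2645^3.5 = 178496.6 Pa

178496.6


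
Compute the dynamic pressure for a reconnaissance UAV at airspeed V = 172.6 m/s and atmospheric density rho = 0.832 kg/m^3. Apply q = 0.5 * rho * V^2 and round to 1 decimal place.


Step 1: V^2 = 172.6^2 = 29790.76
Step 2: q = 0.5 * 0.832 * 29790.76
Step 3: q = 12393.0 Pa

12393.0


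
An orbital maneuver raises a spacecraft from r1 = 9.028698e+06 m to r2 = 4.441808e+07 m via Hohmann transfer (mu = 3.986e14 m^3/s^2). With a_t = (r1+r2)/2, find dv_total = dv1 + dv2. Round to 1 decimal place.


Step 1: Transfer semi-major axis a_t = (9.028698e+06 + 4.441808e+07) / 2 = 2.672339e+07 m
Step 2: v1 (circular at r1) = sqrt(mu/r1) = 6644.4 m/s
Step 3: v_t1 = sqrt(mu*(2/r1 - 1/a_t)) = 8566.24 m/s
Step 4: dv1 = |8566.24 - 6644.4| = 1921.83 m/s
Step 5: v2 (circular at r2) = 2995.63 m/s, v_t2 = 1741.23 m/s
Step 6: dv2 = |2995.63 - 1741.23| = 1254.41 m/s
Step 7: Total delta-v = 1921.83 + 1254.41 = 3176.2 m/s

3176.2


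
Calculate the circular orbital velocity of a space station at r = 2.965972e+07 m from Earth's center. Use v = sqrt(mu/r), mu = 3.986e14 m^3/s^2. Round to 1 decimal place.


Step 1: mu / r = 3.986e14 / 2.965972e+07 = 13439101.92
Step 2: v = sqrt(13439101.92) = 3665.9 m/s

3665.9


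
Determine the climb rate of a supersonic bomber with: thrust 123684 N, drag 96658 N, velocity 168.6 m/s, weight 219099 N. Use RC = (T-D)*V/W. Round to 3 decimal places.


Step 1: Excess thrust = T - D = 123684 - 96658 = 27026 N
Step 2: Excess power = 27026 * 168.6 = 4556583.6 W
Step 3: RC = 4556583.6 / 219099 = 20.797 m/s

20.797


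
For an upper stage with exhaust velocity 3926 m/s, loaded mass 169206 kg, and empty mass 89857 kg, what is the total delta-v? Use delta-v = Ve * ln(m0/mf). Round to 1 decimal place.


Step 1: Mass ratio m0/mf = 169206 / 89857 = 1.883059
Step 2: ln(1.883059) = 0.632897
Step 3: delta-v = 3926 * 0.632897 = 2484.8 m/s

2484.8


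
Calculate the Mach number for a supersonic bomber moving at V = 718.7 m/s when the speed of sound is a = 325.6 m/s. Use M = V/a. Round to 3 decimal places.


Step 1: M = V / a = 718.7 / 325.6
Step 2: M = 2.207

2.207


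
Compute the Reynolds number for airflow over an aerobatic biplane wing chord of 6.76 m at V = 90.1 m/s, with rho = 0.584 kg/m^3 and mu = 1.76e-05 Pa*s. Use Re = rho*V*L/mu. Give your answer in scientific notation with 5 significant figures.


Step 1: Numerator = rho * V * L = 0.584 * 90.1 * 6.76 = 355.700384
Step 2: Re = 355.700384 / 1.76e-05
Step 3: Re = 2.0210e+07

2.0210e+07


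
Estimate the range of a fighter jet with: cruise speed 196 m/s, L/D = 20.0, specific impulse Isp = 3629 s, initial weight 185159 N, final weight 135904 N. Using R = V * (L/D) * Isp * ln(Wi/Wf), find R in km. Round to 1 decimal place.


Step 1: Coefficient = V * (L/D) * Isp = 196 * 20.0 * 3629 = 14225680.0 m
Step 2: Wi/Wf = 185159 / 135904 = 1.362425
Step 3: ln(1.362425) = 0.309266
Step 4: R = 14225680.0 * 0.309266 = 4399521.4 m = 4399.5 km

4399.5


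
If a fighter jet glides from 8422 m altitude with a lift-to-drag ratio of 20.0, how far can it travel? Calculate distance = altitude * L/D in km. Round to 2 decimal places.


Step 1: Glide distance = altitude * L/D = 8422 * 20.0 = 168440.0 m
Step 2: Convert to km: 168440.0 / 1000 = 168.44 km

168.44


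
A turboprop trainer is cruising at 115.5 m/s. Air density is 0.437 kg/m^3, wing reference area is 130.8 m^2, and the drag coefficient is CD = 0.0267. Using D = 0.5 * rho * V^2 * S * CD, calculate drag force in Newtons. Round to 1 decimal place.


Step 1: Dynamic pressure q = 0.5 * 0.437 * 115.5^2 = 2914.8446 Pa
Step 2: Drag D = q * S * CD = 2914.8446 * 130.8 * 0.0267
Step 3: D = 10179.7 N

10179.7


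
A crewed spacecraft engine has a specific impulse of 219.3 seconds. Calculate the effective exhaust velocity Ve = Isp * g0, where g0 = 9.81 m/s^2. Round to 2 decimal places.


Step 1: Ve = Isp * g0 = 219.3 * 9.81
Step 2: Ve = 2151.33 m/s

2151.33


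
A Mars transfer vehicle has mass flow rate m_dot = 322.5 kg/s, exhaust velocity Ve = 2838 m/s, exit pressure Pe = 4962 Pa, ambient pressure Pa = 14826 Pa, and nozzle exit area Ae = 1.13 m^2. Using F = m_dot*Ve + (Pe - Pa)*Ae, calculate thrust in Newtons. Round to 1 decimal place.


Step 1: Momentum thrust = m_dot * Ve = 322.5 * 2838 = 915255.0 N
Step 2: Pressure thrust = (Pe - Pa) * Ae = (4962 - 14826) * 1.13 = -11146.32 N
Step 3: Total thrust F = 915255.0 + -11146.32 = 904108.7 N

904108.7


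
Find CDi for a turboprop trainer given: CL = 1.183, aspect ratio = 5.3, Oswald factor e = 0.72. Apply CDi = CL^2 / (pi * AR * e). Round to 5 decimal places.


Step 1: CL^2 = 1.183^2 = 1.399489
Step 2: pi * AR * e = 3.14159 * 5.3 * 0.72 = 11.988318
Step 3: CDi = 1.399489 / 11.988318 = 0.11674

0.11674


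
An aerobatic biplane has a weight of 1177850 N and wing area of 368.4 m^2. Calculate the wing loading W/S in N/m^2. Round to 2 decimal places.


Step 1: Wing loading = W / S = 1177850 / 368.4
Step 2: Wing loading = 3197.20 N/m^2

3197.20


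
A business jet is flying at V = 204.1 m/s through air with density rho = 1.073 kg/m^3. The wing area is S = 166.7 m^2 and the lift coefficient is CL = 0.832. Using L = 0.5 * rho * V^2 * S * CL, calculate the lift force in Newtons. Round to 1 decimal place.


Step 1: Calculate dynamic pressure q = 0.5 * 1.073 * 204.1^2 = 0.5 * 1.073 * 41656.81 = 22348.8786 Pa
Step 2: Multiply by wing area and lift coefficient: L = 22348.8786 * 166.7 * 0.832
Step 3: L = 3725558.0568 * 0.832 = 3099664.3 N

3099664.3


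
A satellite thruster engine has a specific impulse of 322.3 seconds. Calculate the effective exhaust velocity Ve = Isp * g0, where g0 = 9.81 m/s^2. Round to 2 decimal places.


Step 1: Ve = Isp * g0 = 322.3 * 9.81
Step 2: Ve = 3161.76 m/s

3161.76


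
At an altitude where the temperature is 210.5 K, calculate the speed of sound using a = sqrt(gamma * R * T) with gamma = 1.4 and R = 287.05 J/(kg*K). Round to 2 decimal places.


Step 1: gamma * R * T = 1.4 * 287.05 * 210.5 = 84593.635
Step 2: a = sqrt(84593.635) = 290.85 m/s

290.85


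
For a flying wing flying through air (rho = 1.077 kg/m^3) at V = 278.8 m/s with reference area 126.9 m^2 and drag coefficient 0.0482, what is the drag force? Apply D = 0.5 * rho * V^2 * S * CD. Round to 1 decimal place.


Step 1: Dynamic pressure q = 0.5 * 1.077 * 278.8^2 = 41857.3034 Pa
Step 2: Drag D = q * S * CD = 41857.3034 * 126.9 * 0.0482
Step 3: D = 256023.5 N

256023.5


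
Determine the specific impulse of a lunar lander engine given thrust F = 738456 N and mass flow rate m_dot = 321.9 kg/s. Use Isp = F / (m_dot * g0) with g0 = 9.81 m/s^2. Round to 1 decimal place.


Step 1: m_dot * g0 = 321.9 * 9.81 = 3157.84
Step 2: Isp = 738456 / 3157.84 = 233.8 s

233.8


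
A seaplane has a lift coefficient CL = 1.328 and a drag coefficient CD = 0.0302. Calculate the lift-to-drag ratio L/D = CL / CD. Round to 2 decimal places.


Step 1: L/D = CL / CD = 1.328 / 0.0302
Step 2: L/D = 43.97

43.97


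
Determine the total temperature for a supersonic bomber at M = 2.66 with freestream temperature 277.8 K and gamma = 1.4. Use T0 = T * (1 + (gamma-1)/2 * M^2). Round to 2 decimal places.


Step 1: (gamma-1)/2 = 0.2
Step 2: M^2 = 7.0756
Step 3: 1 + 0.2 * 7.0756 = 2.41512
Step 4: T0 = 277.8 * 2.41512 = 670.92 K

670.92


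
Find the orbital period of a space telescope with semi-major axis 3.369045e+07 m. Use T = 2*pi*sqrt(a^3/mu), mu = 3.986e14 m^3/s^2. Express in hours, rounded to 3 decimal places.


Step 1: a^3 / mu = 3.824022e+22 / 3.986e14 = 9.593634e+07
Step 2: sqrt(9.593634e+07) = 9794.7097 s
Step 3: T = 2*pi * 9794.7097 = 61541.98 s
Step 4: T in hours = 61541.98 / 3600 = 17.095 hours

17.095


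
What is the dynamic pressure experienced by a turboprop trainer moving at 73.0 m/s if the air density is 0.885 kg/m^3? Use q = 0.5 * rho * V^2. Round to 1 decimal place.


Step 1: V^2 = 73.0^2 = 5329.0
Step 2: q = 0.5 * 0.885 * 5329.0
Step 3: q = 2358.1 Pa

2358.1


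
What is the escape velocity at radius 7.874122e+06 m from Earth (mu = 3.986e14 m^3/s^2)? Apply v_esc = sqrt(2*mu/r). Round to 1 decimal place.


Step 1: 2*mu/r = 2 * 3.986e14 / 7.874122e+06 = 101243033.8265
Step 2: v_esc = sqrt(101243033.8265) = 10062.0 m/s

10062.0


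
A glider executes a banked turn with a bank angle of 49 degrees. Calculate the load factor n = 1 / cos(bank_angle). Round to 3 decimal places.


Step 1: Convert 49 degrees to radians = 0.855211
Step 2: cos(49 deg) = 0.656059
Step 3: n = 1 / 0.656059 = 1.524

1.524


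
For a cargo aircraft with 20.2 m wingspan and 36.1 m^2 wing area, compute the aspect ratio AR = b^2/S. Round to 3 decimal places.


Step 1: b^2 = 20.2^2 = 408.04
Step 2: AR = 408.04 / 36.1 = 11.303

11.303


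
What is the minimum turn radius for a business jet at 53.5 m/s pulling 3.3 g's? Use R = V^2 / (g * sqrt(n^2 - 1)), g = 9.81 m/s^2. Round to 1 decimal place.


Step 1: V^2 = 53.5^2 = 2862.25
Step 2: n^2 - 1 = 3.3^2 - 1 = 9.89
Step 3: sqrt(9.89) = 3.144837
Step 4: R = 2862.25 / (9.81 * 3.144837) = 92.8 m

92.8


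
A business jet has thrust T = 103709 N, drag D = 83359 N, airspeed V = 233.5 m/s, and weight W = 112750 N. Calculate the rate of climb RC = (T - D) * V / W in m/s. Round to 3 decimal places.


Step 1: Excess thrust = T - D = 103709 - 83359 = 20350 N
Step 2: Excess power = 20350 * 233.5 = 4751725.0 W
Step 3: RC = 4751725.0 / 112750 = 42.144 m/s

42.144


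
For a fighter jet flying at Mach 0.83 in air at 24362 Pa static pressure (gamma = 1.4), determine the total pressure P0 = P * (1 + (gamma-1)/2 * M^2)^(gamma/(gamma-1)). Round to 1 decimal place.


Step 1: (gamma-1)/2 * M^2 = 0.2 * 0.6889 = 0.13778
Step 2: 1 + 0.13778 = 1.13778
Step 3: Exponent gamma/(gamma-1) = 3.5
Step 4: P0 = 24362 * 1.13778^3.5 = 38275.2 Pa

38275.2


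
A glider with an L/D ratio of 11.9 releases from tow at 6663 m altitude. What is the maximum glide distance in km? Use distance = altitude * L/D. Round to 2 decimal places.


Step 1: Glide distance = altitude * L/D = 6663 * 11.9 = 79289.7 m
Step 2: Convert to km: 79289.7 / 1000 = 79.29 km

79.29


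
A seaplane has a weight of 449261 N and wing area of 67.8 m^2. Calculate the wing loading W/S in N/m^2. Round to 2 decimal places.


Step 1: Wing loading = W / S = 449261 / 67.8
Step 2: Wing loading = 6626.27 N/m^2

6626.27


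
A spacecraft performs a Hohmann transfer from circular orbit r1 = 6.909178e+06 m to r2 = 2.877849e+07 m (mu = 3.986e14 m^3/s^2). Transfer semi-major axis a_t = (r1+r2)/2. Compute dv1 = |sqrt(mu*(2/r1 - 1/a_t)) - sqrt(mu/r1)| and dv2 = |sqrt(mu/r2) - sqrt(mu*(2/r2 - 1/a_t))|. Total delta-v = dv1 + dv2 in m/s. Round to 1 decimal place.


Step 1: Transfer semi-major axis a_t = (6.909178e+06 + 2.877849e+07) / 2 = 1.784383e+07 m
Step 2: v1 (circular at r1) = sqrt(mu/r1) = 7595.48 m/s
Step 3: v_t1 = sqrt(mu*(2/r1 - 1/a_t)) = 9645.96 m/s
Step 4: dv1 = |9645.96 - 7595.48| = 2050.47 m/s
Step 5: v2 (circular at r2) = 3721.64 m/s, v_t2 = 2315.81 m/s
Step 6: dv2 = |3721.64 - 2315.81| = 1405.83 m/s
Step 7: Total delta-v = 2050.47 + 1405.83 = 3456.3 m/s

3456.3


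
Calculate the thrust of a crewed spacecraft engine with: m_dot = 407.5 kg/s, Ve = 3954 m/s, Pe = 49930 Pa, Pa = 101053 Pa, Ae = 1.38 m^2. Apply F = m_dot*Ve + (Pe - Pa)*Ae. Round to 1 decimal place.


Step 1: Momentum thrust = m_dot * Ve = 407.5 * 3954 = 1611255.0 N
Step 2: Pressure thrust = (Pe - Pa) * Ae = (49930 - 101053) * 1.38 = -70549.74 N
Step 3: Total thrust F = 1611255.0 + -70549.74 = 1540705.3 N

1540705.3
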